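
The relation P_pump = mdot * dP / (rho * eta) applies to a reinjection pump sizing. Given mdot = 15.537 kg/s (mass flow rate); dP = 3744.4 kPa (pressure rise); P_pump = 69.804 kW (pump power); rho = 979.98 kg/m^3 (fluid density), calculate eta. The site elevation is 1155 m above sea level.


eta = mdot * dP / (rho * P_pump)
eta = 15.537 * 3744.4 / (979.98 * 69.804)
eta = 0.85046


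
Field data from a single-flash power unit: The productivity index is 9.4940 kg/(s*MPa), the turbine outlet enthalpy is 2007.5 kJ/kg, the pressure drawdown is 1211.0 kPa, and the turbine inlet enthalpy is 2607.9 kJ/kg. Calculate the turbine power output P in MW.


Step 1: mdot = PI * dP / 1000 = 9.494 * 1211.0 / 1000 = 11.49723 kg/s
Step 2: P = mdot*(h_in - h_out)/1000 = 11.49723*(2607.9 - 2007.5)/1000 = 6.9029 MW
P = 6.9029 MW


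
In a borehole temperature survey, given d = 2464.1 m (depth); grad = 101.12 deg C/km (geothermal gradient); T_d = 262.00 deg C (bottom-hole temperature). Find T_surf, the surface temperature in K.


T_surf = T_d - grad * d / 1000
T_surf = 262.00 - 101.12 * 2464.1 / 1000
T_surf = 12.83021 deg C
Convert to K: 12.83021 + 273.15 = 285.98 K
T_surf = 285.98 K


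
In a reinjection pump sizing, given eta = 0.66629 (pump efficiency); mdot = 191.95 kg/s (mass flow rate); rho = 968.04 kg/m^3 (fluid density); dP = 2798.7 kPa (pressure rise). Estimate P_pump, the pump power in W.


P_pump = mdot * dP / (rho * eta)
P_pump = 191.95 * 2798.7 / (968.04 * 0.66629)
P_pump = 832.8904 kW
Convert: 832.8904 kW * 1000.0 = 8.3289e+05 W
P_pump = 8.3289e+05 W


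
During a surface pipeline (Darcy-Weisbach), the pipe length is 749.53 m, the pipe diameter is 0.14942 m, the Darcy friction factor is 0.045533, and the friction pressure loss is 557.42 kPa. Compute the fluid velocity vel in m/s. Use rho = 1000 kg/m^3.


vel = sqrt(dP*1000*2*D / (f*L*rho))
vel = sqrt(557.42*1000*2*0.14942 / (0.045533*749.53*1000))
vel = 2.2093 m/s


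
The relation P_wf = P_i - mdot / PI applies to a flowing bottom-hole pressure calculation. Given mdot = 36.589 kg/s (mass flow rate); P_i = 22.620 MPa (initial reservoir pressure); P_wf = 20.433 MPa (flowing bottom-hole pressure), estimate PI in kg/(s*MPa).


PI = mdot / (P_i - P_wf)
PI = 36.589 / (22.620 - 20.433)
PI = 16.730 kg/(s*MPa)


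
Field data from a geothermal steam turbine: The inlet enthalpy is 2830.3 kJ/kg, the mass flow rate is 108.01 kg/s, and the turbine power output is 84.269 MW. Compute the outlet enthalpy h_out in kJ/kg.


h_out = h_in - P * 1000 / mdot
h_out = 2830.3 - 84.269 * 1000 / 108.01
h_out = 2050.1 kJ/kg


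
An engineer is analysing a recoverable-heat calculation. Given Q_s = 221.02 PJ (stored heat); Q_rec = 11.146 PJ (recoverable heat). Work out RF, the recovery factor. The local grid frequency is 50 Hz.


RF = Q_rec / Q_s
RF = 11.146 / 221.02
RF = 0.050430


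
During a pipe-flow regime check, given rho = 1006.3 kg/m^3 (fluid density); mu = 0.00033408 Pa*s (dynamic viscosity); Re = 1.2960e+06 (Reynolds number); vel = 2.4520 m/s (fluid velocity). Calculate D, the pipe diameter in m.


D = Re * mu / (rho * vel)
D = 1.2960e+06 * 0.00033408 / (1006.3 * 2.4520)
D = 0.17547 m


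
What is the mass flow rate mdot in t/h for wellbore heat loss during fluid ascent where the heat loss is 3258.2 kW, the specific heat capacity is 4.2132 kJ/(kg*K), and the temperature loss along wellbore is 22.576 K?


mdot = Q_loss / (cp * dT)
mdot = 3258.2 / (4.2132 * 22.576)
mdot = 34.25458 kg/s
Convert: 34.25458 kg/s * 3.6 = 123.32 t/h
mdot = 123.32 t/h


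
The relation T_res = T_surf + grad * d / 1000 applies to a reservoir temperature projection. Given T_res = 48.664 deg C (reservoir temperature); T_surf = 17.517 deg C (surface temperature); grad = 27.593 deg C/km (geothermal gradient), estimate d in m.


d = (T_res - T_surf) / grad * 1000
d = (48.664 - 17.517) / 27.593 * 1000
d = 1128.8 m


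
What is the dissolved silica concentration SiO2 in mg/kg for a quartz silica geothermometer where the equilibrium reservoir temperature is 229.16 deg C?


SiO2 = 10^(5.19 - 1309/(T_eq + 273.15))
SiO2 = 10^(5.19 - 1309/(229.16 + 273.15))
SiO2 = 383.74 mg/kg


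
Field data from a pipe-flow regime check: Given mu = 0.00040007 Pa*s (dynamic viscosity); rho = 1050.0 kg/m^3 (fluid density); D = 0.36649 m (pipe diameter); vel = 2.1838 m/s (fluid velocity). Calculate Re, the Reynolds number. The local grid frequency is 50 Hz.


Re = rho * vel * D / mu
Re = 1050.0 * 2.1838 * 0.36649 / 0.00040007
Re = 2.1005e+06


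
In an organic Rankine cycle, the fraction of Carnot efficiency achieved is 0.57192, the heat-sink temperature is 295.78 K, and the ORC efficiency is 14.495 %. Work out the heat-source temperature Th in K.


Th = Tc / (1 - (eta_orc/100)/f)
Th = 295.78 / (1 - (14.495/100)/0.57192)
Th = 396.19 K


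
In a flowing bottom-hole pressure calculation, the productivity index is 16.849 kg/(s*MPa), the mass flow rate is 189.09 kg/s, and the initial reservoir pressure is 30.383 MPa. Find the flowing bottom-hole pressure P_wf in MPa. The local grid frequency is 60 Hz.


P_wf = P_i - mdot / PI
P_wf = 30.383 - 189.09 / 16.849
P_wf = 19.160 MPa


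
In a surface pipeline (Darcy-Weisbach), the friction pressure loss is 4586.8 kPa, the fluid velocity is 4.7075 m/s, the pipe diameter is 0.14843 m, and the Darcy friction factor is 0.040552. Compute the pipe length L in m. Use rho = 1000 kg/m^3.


L = dP*1000*D / (f*rho*vel^2/2)
L = 4586.8*1000*0.14843 / (0.040552*1000*4.7075^2/2)
L = 1515.2 m


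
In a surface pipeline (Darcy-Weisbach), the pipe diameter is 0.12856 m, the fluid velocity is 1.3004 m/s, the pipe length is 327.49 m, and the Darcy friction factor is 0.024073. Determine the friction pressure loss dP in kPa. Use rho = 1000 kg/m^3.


dP = f * (L/D) * (rho*vel^2/2) / 1000
dP = 0.024073 * (327.49/0.12856) * (1000*1.3004^2/2) / 1000
dP = 51.850 kPa


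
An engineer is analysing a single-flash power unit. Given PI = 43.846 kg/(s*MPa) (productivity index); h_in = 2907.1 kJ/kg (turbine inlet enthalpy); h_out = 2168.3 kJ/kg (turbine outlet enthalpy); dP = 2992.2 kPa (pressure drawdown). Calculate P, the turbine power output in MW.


Step 1: mdot = PI * dP / 1000 = 43.846 * 2992.2 / 1000 = 131.1960 kg/s
Step 2: P = mdot*(h_in - h_out)/1000 = 131.1960*(2907.1 - 2168.3)/1000 = 96.928 MW
P = 96.928 MW


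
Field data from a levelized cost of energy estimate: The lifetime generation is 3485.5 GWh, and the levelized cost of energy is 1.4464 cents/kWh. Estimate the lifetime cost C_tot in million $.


C_tot = LCOE / 100 * E_tot
C_tot = 1.4464 / 100 * 3485.5
C_tot = 50.414 million $


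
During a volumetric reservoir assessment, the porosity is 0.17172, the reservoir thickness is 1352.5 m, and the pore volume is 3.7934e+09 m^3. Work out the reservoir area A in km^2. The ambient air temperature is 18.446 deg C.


A = Vp / (1e6 * hr * phi)
A = 3.7934e+09 / (1e6 * 1352.5 * 0.17172)
A = 16.333 km^2


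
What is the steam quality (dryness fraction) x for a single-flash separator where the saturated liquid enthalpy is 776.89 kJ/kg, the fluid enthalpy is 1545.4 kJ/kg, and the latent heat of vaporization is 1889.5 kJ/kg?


x = (h - hf) / hfg
x = (1545.4 - 776.89) / 1889.5
x = 0.40673


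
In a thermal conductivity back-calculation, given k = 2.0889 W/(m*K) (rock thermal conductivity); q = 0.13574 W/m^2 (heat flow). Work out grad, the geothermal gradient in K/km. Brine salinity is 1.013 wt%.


grad = q / k * 1000
grad = 0.13574 / 2.0889 * 1000
grad = 64.98157 deg C/km
Convert: 64.98157 deg C/km * 1.0 = 64.982 K/km
grad = 64.982 K/km


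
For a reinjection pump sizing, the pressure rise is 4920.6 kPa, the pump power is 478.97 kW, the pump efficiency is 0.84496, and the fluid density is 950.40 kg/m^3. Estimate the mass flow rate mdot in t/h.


mdot = P_pump * rho * eta / dP
mdot = 478.97 * 950.40 * 0.84496 / 4920.6
mdot = 78.16869 kg/s
Convert: 78.16869 kg/s * 3.6 = 281.41 t/h
mdot = 281.41 t/h


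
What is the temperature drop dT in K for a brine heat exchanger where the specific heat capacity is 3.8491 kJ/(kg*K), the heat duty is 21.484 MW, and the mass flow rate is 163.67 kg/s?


dT = Q * 1000 / (mdot * cp)
dT = 21.484 * 1000 / (163.67 * 3.8491)
dT = 34.103 K


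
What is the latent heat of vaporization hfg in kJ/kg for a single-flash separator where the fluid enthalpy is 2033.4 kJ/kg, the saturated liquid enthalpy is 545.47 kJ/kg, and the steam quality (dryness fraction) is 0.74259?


hfg = (h - hf) / x
hfg = (2033.4 - 545.47) / 0.74259
hfg = 2003.7 kJ/kg


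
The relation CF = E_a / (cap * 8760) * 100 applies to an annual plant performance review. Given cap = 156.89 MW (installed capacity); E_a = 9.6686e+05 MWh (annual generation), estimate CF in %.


CF = E_a / (cap * 8760) * 100
CF = 9.6686e+05 / (156.89 * 8760) * 100
CF = 70.350 %


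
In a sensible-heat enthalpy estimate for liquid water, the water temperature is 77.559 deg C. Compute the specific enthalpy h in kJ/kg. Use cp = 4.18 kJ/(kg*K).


h = cp * T
h = 4.18 * 77.559
h = 324.20 kJ/kg


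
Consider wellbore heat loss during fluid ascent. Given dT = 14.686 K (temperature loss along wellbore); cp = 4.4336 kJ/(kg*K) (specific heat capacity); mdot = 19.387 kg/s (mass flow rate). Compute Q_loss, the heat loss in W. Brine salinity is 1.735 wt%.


Q_loss = mdot * cp * dT
Q_loss = 19.387 * 4.4336 * 14.686
Q_loss = 1262.323 kW
Convert: 1262.323 kW * 1000.0 = 1.2623e+06 W
Q_loss = 1.2623e+06 W


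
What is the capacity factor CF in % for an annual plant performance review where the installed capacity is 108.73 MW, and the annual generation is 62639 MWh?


CF = E_a / (cap * 8760) * 100
CF = 62639 / (108.73 * 8760) * 100
CF = 6.5764 %


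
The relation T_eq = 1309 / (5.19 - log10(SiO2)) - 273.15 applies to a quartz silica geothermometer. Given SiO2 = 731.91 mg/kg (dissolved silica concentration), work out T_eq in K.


T_eq = 1309 / (5.19 - log10(SiO2)) - 273.15
T_eq = 1309 / (5.19 - log10(731.91)) - 273.15
T_eq = 289.7295 deg C
Convert to K: 289.7295 + 273.15 = 562.88 K
T_eq = 562.88 K


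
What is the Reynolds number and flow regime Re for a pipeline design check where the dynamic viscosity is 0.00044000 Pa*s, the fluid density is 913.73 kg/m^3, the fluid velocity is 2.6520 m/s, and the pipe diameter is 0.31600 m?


Step 1: Re = rho*vel*D/mu = 913.73*2.652*0.316/0.00044 = 1.7403e+06
Step 2: Re = 1.7403e+06 > 4000, so flow is turbulent.
Re = 1.7403e+06 (turbulent)


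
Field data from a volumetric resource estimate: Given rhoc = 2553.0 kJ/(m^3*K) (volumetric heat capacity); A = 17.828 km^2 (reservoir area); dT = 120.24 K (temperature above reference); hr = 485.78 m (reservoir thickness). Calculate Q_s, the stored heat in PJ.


Step 1: Vr = A*1e6*hr = 17.828*1e6*485.78 = 8.660486e+09 m^3
Step 2: Q_s = Vr*rhoc*dT/1e12 = 8.660486e+09*2553.0*120.24/1e12 = 2658.5 PJ
Q_s = 2658.5 PJ


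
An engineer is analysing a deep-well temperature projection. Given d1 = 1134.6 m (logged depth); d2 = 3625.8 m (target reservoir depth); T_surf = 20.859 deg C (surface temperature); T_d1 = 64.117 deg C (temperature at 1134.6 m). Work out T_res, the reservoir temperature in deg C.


Step 1: grad = (T_d1 - T_surf)/d1 * 1000 = (64.117 - 20.859)/1134.6 * 1000 = 38.12621 deg C/km
Step 2: T_res = T_surf + grad*d2/1000 = 20.859 + 38.12621*3625.8/1000 = 159.10 deg C
T_res = 159.10 deg C


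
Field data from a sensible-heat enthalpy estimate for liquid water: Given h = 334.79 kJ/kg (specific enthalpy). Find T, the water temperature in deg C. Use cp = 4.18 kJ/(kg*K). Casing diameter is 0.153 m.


T = h / cp
T = 334.79 / 4.18
T = 80.093 deg C


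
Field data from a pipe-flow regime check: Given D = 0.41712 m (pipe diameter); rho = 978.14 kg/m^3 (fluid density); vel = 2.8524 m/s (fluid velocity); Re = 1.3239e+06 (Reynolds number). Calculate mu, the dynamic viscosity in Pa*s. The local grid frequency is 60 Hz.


mu = rho * vel * D / Re
mu = 978.14 * 2.8524 * 0.41712 / 1.3239e+06
mu = 0.00087906 Pa*s


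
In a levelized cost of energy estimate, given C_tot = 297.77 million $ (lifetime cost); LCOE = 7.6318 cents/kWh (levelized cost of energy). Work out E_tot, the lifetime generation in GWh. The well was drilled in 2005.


E_tot = C_tot / LCOE * 100
E_tot = 297.77 / 7.6318 * 100
E_tot = 3901.7 GWh


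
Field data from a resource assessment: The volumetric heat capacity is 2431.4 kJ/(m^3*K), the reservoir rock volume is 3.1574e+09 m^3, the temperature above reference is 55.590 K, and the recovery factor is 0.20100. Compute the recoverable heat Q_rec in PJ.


Step 1: Q_s = Vr*rhoc*dT/1e12 = 3.1574e+09*2431.4*55.59/1e12 = 426.7590 PJ
Step 2: Q_rec = Q_s * RF = 426.7590 * 0.201 = 85.779 PJ
Q_rec = 85.779 PJ


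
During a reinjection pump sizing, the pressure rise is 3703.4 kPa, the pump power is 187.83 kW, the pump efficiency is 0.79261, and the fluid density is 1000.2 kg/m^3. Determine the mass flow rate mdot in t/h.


mdot = P_pump * rho * eta / dP
mdot = 187.83 * 1000.2 * 0.79261 / 3703.4
mdot = 40.20784 kg/s
Convert: 40.20784 kg/s * 3.6 = 144.75 t/h
mdot = 144.75 t/h


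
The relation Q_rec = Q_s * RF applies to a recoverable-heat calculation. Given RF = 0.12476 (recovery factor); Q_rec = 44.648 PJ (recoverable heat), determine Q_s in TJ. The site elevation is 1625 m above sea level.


Q_s = Q_rec / RF
Q_s = 44.648 / 0.12476
Q_s = 357.8711 PJ
Convert: 357.8711 PJ * 1000.0 = 3.5787e+05 TJ
Q_s = 3.5787e+05 TJ


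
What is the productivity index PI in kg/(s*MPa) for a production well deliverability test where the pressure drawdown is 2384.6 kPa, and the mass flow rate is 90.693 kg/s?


PI = mdot * 1000 / dP
PI = 90.693 * 1000 / 2384.6
PI = 38.033 kg/(s*MPa)


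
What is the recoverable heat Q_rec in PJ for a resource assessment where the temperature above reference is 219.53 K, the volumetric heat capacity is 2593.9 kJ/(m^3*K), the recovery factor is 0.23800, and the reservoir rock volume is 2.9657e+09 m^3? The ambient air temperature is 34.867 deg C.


Step 1: Q_s = Vr*rhoc*dT/1e12 = 2.9657e+09*2593.9*219.53/1e12 = 1688.785 PJ
Step 2: Q_rec = Q_s * RF = 1688.785 * 0.238 = 401.93 PJ
Q_rec = 401.93 PJ


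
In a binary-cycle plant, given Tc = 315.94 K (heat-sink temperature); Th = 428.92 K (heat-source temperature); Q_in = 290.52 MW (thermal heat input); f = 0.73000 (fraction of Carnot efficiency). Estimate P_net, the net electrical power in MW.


Step 1: eta = (1 - Tc/Th)*f = (1 - 315.94/428.92)*0.73 = 0.1922862
Step 2: P_net = eta * Q_in = 0.1922862 * 290.52 = 55.863 MW
P_net = 55.863 MW


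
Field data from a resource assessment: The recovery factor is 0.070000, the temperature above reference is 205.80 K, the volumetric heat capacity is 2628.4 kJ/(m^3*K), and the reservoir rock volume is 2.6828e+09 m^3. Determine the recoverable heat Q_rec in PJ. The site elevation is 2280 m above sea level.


Step 1: Q_s = Vr*rhoc*dT/1e12 = 2.6828e+09*2628.4*205.8/1e12 = 1451.193 PJ
Step 2: Q_rec = Q_s * RF = 1451.193 * 0.07 = 101.58 PJ
Q_rec = 101.58 PJ


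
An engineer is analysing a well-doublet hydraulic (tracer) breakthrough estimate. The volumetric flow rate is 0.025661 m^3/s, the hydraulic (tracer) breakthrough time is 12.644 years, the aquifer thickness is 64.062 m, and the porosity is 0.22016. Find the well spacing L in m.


L = sqrt(t_bt*365.25*86400*3*Qv / (pi*hr*phi))
L = sqrt(12.644*365.25*86400*3*0.025661 / (pi*64.062*0.22016))
L = 832.62 m


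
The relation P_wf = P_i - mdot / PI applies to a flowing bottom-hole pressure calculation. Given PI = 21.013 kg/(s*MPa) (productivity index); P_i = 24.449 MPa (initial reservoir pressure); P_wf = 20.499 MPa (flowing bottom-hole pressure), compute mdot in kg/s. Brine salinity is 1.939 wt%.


mdot = (P_i - P_wf) * PI
mdot = (24.449 - 20.499) * 21.013
mdot = 83.001 kg/s


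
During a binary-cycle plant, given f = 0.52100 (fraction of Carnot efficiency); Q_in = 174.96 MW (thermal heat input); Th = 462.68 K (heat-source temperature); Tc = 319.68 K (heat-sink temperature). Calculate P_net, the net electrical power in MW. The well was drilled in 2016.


Step 1: eta = (1 - Tc/Th)*f = (1 - 319.68/462.68)*0.521 = 0.1610249
Step 2: P_net = eta * Q_in = 0.1610249 * 174.96 = 28.173 MW
P_net = 28.173 MW


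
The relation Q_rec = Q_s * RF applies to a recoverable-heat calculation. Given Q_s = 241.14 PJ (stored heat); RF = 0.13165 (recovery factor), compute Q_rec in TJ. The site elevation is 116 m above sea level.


Q_rec = Q_s * RF
Q_rec = 241.14 * 0.13165
Q_rec = 31.74608 PJ
Convert: 31.74608 PJ * 1000.0 = 31746 TJ
Q_rec = 31746 TJ


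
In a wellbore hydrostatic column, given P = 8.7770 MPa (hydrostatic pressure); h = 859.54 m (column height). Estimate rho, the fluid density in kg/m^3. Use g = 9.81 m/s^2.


rho = P * 1e6 / (g * h)
rho = 8.7770 * 1e6 / (9.81 * 859.54)
rho = 1040.9 kg/m^3


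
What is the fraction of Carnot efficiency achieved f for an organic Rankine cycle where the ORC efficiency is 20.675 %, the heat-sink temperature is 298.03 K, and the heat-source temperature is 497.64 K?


f = (eta_orc/100) / (1 - Tc/Th)
f = (20.675/100) / (1 - 298.03/497.64)
f = 0.51544


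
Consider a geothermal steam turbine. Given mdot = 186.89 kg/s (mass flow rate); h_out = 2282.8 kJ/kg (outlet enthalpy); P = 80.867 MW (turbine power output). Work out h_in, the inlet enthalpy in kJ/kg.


h_in = h_out + P * 1000 / mdot
h_in = 2282.8 + 80.867 * 1000 / 186.89
h_in = 2715.5 kJ/kg


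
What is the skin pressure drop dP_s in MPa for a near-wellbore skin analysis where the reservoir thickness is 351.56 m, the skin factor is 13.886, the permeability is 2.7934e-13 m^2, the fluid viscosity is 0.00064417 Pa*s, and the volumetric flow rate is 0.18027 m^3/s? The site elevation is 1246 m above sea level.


dP_s = S * q * mu / (2*pi*k*hr) / 1000
dP_s = 13.886 * 0.18027 * 0.00064417 / (2*pi*2.7934e-13*351.56) / 1000
dP_s = 2613.296 kPa
Convert: 2613.296 kPa * 0.001 = 2.6133 MPa
dP_s = 2.6133 MPa


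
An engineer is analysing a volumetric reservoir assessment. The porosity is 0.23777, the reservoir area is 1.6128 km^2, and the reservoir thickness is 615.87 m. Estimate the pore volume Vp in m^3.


Vp = A * 1e6 * hr * phi
Vp = 1.6128 * 1e6 * 615.87 * 0.23777
Vp = 2.3617e+08 m^3


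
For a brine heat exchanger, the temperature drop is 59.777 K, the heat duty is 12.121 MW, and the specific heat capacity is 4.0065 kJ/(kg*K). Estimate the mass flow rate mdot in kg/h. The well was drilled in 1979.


mdot = Q * 1000 / (cp * dT)
mdot = 12.121 * 1000 / (4.0065 * 59.777)
mdot = 50.61033 kg/s
Convert: 50.61033 kg/s * 3600.0 = 1.8220e+05 kg/h
mdot = 1.8220e+05 kg/h


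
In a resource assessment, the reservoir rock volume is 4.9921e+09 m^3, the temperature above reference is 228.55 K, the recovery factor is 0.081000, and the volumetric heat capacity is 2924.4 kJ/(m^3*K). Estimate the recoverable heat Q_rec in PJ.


Step 1: Q_s = Vr*rhoc*dT/1e12 = 4.9921e+09*2924.4*228.55/1e12 = 3336.578 PJ
Step 2: Q_rec = Q_s * RF = 3336.578 * 0.081 = 270.26 PJ
Q_rec = 270.26 PJ


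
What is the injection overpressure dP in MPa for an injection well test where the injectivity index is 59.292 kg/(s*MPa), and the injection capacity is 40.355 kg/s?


dP = mdot * 1000 / II
dP = 40.355 * 1000 / 59.292
dP = 680.6146 kPa
Convert: 680.6146 kPa * 0.001 = 0.68061 MPa
dP = 0.68061 MPa


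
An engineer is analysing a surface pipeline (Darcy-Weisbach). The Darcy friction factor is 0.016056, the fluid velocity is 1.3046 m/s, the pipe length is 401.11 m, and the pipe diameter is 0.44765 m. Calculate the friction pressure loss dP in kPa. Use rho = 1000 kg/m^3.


dP = f * (L/D) * (rho*vel^2/2) / 1000
dP = 0.016056 * (401.11/0.44765) * (1000*1.3046^2/2) / 1000
dP = 12.243 kPa


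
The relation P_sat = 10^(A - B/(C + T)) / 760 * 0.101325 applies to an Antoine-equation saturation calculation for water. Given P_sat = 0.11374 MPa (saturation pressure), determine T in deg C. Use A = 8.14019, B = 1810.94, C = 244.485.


T = B / (A - log10(P_sat * 760 / 0.101325)) - C
T = 1810.94 / (8.14019 - log10(0.11374 * 760 / 0.101325)) - 244.485
T = 103.16 deg C


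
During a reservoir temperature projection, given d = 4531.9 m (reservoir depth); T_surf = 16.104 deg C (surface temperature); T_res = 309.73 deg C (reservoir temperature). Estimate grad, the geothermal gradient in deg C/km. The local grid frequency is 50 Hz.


grad = (T_res - T_surf) / d * 1000
grad = (309.73 - 16.104) / 4531.9 * 1000
grad = 64.791 deg C/km


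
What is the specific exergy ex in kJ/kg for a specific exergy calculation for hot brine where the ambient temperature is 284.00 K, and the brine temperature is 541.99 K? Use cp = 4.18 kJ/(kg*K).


ex = cp * ((T_b - T_0) - T_0 * ln(T_b/T_0))
ex = 4.18 * ((541.99 - 284.00) - 284.00 * ln(541.99/284.00))
ex = 311.19 kJ/kg


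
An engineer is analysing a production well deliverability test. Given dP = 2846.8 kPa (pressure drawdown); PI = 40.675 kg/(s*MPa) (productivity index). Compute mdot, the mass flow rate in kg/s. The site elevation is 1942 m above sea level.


mdot = PI * dP / 1000
mdot = 40.675 * 2846.8 / 1000
mdot = 115.79 kg/s


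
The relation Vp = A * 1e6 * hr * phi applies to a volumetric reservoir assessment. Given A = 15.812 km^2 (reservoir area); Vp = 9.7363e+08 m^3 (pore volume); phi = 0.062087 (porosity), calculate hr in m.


hr = Vp / (A * 1e6 * phi)
hr = 9.7363e+08 / (15.812 * 1e6 * 0.062087)
hr = 991.76 m


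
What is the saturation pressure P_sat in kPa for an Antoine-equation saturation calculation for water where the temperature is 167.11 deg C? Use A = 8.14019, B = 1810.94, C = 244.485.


P_sat = 10^(A - B/(C + T)) / 760 * 0.101325
P_sat = 10^(8.14019 - 1810.94/(244.485 + 167.11)) / 760 * 0.101325
P_sat = 0.7333014 MPa
Convert: 0.7333014 MPa * 1000.0 = 733.30 kPa
P_sat = 733.30 kPa


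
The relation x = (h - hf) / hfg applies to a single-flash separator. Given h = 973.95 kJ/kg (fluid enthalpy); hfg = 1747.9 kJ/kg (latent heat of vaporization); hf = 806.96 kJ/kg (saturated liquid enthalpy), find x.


x = (h - hf) / hfg
x = (973.95 - 806.96) / 1747.9
x = 0.095538


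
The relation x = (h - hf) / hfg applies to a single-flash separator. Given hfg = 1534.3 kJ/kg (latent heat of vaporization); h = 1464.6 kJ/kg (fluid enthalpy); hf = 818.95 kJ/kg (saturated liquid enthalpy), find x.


x = (h - hf) / hfg
x = (1464.6 - 818.95) / 1534.3
x = 0.42081


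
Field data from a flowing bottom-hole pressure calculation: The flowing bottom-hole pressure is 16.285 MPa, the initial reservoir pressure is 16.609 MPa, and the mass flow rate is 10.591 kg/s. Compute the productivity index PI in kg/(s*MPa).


PI = mdot / (P_i - P_wf)
PI = 10.591 / (16.609 - 16.285)
PI = 32.688 kg/(s*MPa)


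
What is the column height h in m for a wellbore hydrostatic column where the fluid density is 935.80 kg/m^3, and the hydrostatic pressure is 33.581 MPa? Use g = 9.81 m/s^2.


h = P * 1e6 / (g * rho)
h = 33.581 * 1e6 / (9.81 * 935.80)
h = 3658.0 m


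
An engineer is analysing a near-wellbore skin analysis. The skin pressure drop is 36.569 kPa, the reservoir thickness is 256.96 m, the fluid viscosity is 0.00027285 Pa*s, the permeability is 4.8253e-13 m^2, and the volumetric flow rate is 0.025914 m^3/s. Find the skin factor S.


S = dP_s * 1000 * 2*pi*k*hr / (q*mu)
S = 36.569 * 1000 * 2*pi*4.8253e-13*256.96 / (0.025914*0.00027285)
S = 4.0293


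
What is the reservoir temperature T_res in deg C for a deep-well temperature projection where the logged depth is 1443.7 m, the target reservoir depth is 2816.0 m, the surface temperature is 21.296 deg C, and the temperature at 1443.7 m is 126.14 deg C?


Step 1: grad = (T_d1 - T_surf)/d1 * 1000 = (126.14 - 21.296)/1443.7 * 1000 = 72.62174 deg C/km
Step 2: T_res = T_surf + grad*d2/1000 = 21.296 + 72.62174*2816.0/1000 = 225.80 deg C
T_res = 225.80 deg C


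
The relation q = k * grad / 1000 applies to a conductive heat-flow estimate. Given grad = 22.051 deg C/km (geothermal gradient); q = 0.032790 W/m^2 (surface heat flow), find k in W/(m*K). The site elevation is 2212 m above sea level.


k = q * 1000 / grad
k = 0.032790 * 1000 / 22.051
k = 1.4870 W/(m*K)


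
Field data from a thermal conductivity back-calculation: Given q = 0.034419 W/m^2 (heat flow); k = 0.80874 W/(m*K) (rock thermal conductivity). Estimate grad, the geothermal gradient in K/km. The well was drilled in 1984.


grad = q / k * 1000
grad = 0.034419 / 0.80874 * 1000
grad = 42.55880 deg C/km
Convert: 42.55880 deg C/km * 1.0 = 42.559 K/km
grad = 42.559 K/km


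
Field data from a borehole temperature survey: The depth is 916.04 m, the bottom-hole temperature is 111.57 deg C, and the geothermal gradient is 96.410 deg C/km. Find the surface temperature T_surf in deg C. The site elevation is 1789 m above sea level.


T_surf = T_d - grad * d / 1000
T_surf = 111.57 - 96.410 * 916.04 / 1000
T_surf = 23.255 deg C


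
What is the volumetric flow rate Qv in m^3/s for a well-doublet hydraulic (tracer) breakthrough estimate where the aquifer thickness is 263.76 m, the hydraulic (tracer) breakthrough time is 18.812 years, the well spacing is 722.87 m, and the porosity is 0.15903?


Qv = pi*hr*phi*L^2 / (3*t_bt*365.25*86400)
Qv = pi*263.76*0.15903*722.87^2 / (3*18.812*365.25*86400)
Qv = 0.038663 m^3/s


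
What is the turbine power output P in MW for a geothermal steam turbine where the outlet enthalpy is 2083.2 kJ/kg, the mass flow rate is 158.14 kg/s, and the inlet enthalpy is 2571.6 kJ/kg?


P = mdot * (h_in - h_out) / 1000
P = 158.14 * (2571.6 - 2083.2) / 1000
P = 77.236 MW


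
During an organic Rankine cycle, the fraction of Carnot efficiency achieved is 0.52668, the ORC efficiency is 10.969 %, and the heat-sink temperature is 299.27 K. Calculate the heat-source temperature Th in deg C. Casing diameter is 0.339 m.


Th = Tc / (1 - (eta_orc/100)/f)
Th = 299.27 / (1 - (10.969/100)/0.52668)
Th = 377.9935 K
Convert to deg C: 377.9935 - 273.15 = 104.84 deg C
Th = 104.84 deg C


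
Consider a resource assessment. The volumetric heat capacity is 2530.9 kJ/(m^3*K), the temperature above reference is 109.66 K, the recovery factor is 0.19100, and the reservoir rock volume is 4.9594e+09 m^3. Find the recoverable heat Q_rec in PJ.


Step 1: Q_s = Vr*rhoc*dT/1e12 = 4.9594e+09*2530.9*109.66/1e12 = 1376.424 PJ
Step 2: Q_rec = Q_s * RF = 1376.424 * 0.191 = 262.90 PJ
Q_rec = 262.90 PJ


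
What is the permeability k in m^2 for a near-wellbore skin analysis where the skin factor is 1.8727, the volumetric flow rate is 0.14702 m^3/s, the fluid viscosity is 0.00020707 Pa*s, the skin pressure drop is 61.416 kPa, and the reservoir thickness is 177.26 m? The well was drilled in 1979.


k = S*q*mu / (2*pi*dP_s*1000*hr)
k = 1.8727*0.14702*0.00020707 / (2*pi*61.416*1000*177.26)
k = 8.3347e-13 m^2


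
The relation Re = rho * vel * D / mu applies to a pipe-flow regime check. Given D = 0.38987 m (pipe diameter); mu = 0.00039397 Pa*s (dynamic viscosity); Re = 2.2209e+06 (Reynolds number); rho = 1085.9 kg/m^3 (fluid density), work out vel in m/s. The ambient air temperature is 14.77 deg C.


vel = Re * mu / (rho * D)
vel = 2.2209e+06 * 0.00039397 / (1085.9 * 0.38987)
vel = 2.0667 m/s


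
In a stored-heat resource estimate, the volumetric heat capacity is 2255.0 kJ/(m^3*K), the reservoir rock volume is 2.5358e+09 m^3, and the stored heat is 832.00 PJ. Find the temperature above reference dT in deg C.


dT = Q_s * 1e12 / (Vr * rhoc)
dT = 832.00 * 1e12 / (2.5358e+09 * 2255.0)
dT = 145.4996 K
Convert (temperature difference, 1 K = 1 deg C): 145.4996 K = 145.4996 deg C
dT = 145.50 deg C


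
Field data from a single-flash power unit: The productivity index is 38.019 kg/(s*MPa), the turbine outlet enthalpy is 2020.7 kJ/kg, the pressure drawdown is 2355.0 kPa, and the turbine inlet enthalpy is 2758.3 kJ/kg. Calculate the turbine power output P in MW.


Step 1: mdot = PI * dP / 1000 = 38.019 * 2355.0 / 1000 = 89.53475 kg/s
Step 2: P = mdot*(h_in - h_out)/1000 = 89.53475*(2758.3 - 2020.7)/1000 = 66.041 MW
P = 66.041 MW


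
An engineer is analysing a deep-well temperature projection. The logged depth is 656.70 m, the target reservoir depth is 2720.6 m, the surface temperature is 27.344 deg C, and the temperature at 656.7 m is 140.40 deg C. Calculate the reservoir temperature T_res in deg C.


Step 1: grad = (T_d1 - T_surf)/d1 * 1000 = (140.4 - 27.344)/656.7 * 1000 = 172.1578 deg C/km
Step 2: T_res = T_surf + grad*d2/1000 = 27.344 + 172.1578*2720.6/1000 = 495.72 deg C
T_res = 495.72 deg C


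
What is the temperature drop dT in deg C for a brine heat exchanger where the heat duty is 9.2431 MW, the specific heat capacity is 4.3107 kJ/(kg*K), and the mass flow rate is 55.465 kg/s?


dT = Q * 1000 / (mdot * cp)
dT = 9.2431 * 1000 / (55.465 * 4.3107)
dT = 38.65902 K
Convert (temperature difference, 1 K = 1 deg C): 38.65902 K = 38.65902 deg C
dT = 38.659 deg C


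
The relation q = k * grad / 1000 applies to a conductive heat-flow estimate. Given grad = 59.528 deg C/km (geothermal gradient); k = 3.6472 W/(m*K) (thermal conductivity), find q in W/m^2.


q = k * grad / 1000
q = 3.6472 * 59.528 / 1000
q = 0.21711 W/m^2


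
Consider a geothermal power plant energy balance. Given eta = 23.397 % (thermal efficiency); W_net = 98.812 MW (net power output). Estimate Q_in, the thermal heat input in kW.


Q_in = W_net / (eta / 100)
Q_in = 98.812 / (23.397 / 100)
Q_in = 422.3276 MW
Convert: 422.3276 MW * 1000.0 = 4.2233e+05 kW
Q_in = 4.2233e+05 kW


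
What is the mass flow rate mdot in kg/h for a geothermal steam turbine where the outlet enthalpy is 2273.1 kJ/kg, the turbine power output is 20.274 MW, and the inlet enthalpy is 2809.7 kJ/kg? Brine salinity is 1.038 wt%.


mdot = P * 1000 / (h_in - h_out)
mdot = 20.274 * 1000 / (2809.7 - 2273.1)
mdot = 37.78233 kg/s
Convert: 37.78233 kg/s * 3600.0 = 1.3602e+05 kg/h
mdot = 1.3602e+05 kg/h


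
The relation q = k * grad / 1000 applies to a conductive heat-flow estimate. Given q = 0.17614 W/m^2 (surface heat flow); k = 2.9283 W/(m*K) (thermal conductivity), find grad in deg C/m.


grad = q * 1000 / k
grad = 0.17614 * 1000 / 2.9283
grad = 60.15094 deg C/km
Convert: 60.15094 deg C/km * 0.001 = 0.060151 deg C/m
grad = 0.060151 deg C/m


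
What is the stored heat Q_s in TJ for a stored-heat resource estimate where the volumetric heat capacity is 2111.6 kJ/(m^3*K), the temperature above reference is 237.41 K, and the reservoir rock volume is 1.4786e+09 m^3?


Q_s = Vr * rhoc * dT / 1e12
Q_s = 1.4786e+09 * 2111.6 * 237.41 / 1e12
Q_s = 741.2443 PJ
Convert: 741.2443 PJ * 1000.0 = 7.4124e+05 TJ
Q_s = 7.4124e+05 TJ


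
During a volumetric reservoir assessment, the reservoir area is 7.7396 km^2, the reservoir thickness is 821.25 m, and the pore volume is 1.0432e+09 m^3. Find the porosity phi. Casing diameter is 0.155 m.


phi = Vp / (A * 1e6 * hr)
phi = 1.0432e+09 / (7.7396 * 1e6 * 821.25)
phi = 0.16412


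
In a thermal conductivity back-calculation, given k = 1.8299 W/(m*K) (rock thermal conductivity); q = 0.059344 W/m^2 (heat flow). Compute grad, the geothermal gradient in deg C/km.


grad = q / k * 1000
grad = 0.059344 / 1.8299 * 1000
grad = 32.430 deg C/km


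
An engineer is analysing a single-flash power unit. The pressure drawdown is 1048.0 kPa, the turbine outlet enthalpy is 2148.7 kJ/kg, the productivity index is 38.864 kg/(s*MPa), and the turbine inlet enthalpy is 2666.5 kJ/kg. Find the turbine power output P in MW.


Step 1: mdot = PI * dP / 1000 = 38.864 * 1048.0 / 1000 = 40.72947 kg/s
Step 2: P = mdot*(h_in - h_out)/1000 = 40.72947*(2666.5 - 2148.7)/1000 = 21.090 MW
P = 21.090 MW


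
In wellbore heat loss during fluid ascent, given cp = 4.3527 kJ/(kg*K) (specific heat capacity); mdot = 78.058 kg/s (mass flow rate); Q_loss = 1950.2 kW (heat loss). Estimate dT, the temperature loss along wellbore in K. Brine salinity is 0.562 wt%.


dT = Q_loss / (mdot * cp)
dT = 1950.2 / (78.058 * 4.3527)
dT = 5.7399 K


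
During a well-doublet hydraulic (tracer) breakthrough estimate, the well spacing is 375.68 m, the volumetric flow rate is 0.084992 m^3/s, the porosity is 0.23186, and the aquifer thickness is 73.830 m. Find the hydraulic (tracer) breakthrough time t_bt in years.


t_bt = pi * hr * phi * L^2 / (3 * Qv) / (365.25*86400)
t_bt = pi * 73.830 * 0.23186 * 375.68^2 / (3 * 0.084992) / (365.25*86400)
t_bt = 0.94328 years


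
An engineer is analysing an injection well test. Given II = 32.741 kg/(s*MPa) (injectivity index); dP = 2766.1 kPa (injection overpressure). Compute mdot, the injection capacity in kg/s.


mdot = II * dP / 1000
mdot = 32.741 * 2766.1 / 1000
mdot = 90.565 kg/s


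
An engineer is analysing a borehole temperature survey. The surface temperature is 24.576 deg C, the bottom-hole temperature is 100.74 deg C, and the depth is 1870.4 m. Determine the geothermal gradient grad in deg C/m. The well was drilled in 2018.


grad = (T_d - T_surf) / d * 1000
grad = (100.74 - 24.576) / 1870.4 * 1000
grad = 40.72070 deg C/km
Convert: 40.72070 deg C/km * 0.001 = 0.040721 deg C/m
grad = 0.040721 deg C/m


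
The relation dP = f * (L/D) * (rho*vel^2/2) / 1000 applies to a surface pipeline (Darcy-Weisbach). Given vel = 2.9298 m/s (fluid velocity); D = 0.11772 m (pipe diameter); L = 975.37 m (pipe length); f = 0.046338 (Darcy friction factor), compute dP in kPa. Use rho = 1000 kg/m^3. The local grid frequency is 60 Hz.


dP = f * (L/D) * (rho*vel^2/2) / 1000
dP = 0.046338 * (975.37/0.11772) * (1000*2.9298^2/2) / 1000
dP = 1647.8 kPa


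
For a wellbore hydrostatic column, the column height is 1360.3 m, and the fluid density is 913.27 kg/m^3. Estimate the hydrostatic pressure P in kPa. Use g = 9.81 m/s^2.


P = rho * g * h / 1e6
P = 913.27 * 9.81 * 1360.3 / 1e6
P = 12.18717 MPa
Convert: 12.18717 MPa * 1000.0 = 12187 kPa
P = 12187 kPa


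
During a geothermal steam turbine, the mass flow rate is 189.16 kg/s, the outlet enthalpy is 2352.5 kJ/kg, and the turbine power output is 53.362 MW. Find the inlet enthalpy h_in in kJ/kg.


h_in = h_out + P * 1000 / mdot
h_in = 2352.5 + 53.362 * 1000 / 189.16
h_in = 2634.6 kJ/kg


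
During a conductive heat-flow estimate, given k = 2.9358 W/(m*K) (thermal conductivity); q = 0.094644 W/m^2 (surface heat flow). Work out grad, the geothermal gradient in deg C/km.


grad = q * 1000 / k
grad = 0.094644 * 1000 / 2.9358
grad = 32.238 deg C/km


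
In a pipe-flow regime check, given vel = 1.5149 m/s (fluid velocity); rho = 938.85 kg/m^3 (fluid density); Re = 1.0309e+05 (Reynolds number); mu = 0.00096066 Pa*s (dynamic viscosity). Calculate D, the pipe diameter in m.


D = Re * mu / (rho * vel)
D = 1.0309e+05 * 0.00096066 / (938.85 * 1.5149)
D = 0.069632 m


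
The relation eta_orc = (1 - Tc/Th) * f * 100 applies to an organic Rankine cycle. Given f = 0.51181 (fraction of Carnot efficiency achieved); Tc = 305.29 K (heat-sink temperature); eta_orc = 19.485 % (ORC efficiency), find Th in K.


Th = Tc / (1 - (eta_orc/100)/f)
Th = 305.29 / (1 - (19.485/100)/0.51181)
Th = 492.97 K


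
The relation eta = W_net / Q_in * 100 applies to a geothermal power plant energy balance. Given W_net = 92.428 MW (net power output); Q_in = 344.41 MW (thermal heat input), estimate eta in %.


eta = W_net / Q_in * 100
eta = 92.428 / 344.41 * 100
eta = 26.837 %


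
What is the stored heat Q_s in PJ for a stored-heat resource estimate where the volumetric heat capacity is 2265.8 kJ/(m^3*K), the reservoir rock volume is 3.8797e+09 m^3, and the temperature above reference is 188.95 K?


Q_s = Vr * rhoc * dT / 1e12
Q_s = 3.8797e+09 * 2265.8 * 188.95 / 1e12
Q_s = 1661.0 PJ


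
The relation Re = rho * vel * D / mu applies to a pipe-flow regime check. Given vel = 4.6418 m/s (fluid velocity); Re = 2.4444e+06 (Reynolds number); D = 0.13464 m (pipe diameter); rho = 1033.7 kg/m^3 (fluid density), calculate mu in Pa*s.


mu = rho * vel * D / Re
mu = 1033.7 * 4.6418 * 0.13464 / 2.4444e+06
mu = 0.00026429 Pa*s


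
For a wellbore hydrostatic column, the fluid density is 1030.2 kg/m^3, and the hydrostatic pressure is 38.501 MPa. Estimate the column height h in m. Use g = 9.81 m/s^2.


h = P * 1e6 / (g * rho)
h = 38.501 * 1e6 / (9.81 * 1030.2)
h = 3809.6 m


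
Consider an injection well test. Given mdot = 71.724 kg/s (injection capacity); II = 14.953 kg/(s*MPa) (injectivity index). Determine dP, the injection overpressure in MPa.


dP = mdot * 1000 / II
dP = 71.724 * 1000 / 14.953
dP = 4796.629 kPa
Convert: 4796.629 kPa * 0.001 = 4.7966 MPa
dP = 4.7966 MPa


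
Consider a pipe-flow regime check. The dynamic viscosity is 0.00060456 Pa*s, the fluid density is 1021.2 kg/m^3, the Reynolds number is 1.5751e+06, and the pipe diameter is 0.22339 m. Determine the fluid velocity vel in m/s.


vel = Re * mu / (rho * D)
vel = 1.5751e+06 * 0.00060456 / (1021.2 * 0.22339)
vel = 4.1742 m/s


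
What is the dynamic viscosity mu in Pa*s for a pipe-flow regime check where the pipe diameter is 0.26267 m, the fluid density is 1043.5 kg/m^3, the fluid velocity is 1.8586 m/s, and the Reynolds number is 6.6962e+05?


mu = rho * vel * D / Re
mu = 1043.5 * 1.8586 * 0.26267 / 6.6962e+05
mu = 0.00076078 Pa*s


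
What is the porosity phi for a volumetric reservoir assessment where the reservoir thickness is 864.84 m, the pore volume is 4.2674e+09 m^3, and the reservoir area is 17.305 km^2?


phi = Vp / (A * 1e6 * hr)
phi = 4.2674e+09 / (17.305 * 1e6 * 864.84)
phi = 0.28514


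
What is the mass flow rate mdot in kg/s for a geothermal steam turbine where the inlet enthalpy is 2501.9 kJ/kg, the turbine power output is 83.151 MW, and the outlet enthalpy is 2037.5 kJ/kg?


mdot = P * 1000 / (h_in - h_out)
mdot = 83.151 * 1000 / (2501.9 - 2037.5)
mdot = 179.05 kg/s


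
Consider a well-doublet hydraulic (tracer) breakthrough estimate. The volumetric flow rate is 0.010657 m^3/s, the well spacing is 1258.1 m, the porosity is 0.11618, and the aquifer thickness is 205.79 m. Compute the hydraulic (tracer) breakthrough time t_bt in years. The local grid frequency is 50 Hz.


t_bt = pi * hr * phi * L^2 / (3 * Qv) / (365.25*86400)
t_bt = pi * 205.79 * 0.11618 * 1258.1^2 / (3 * 0.010657) / (365.25*86400)
t_bt = 117.84 years


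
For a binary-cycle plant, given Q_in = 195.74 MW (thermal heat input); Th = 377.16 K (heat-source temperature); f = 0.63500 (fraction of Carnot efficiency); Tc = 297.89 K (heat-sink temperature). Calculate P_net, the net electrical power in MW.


Step 1: eta = (1 - Tc/Th)*f = (1 - 297.89/377.16)*0.635 = 0.1334618
Step 2: P_net = eta * Q_in = 0.1334618 * 195.74 = 26.124 MW
P_net = 26.124 MW


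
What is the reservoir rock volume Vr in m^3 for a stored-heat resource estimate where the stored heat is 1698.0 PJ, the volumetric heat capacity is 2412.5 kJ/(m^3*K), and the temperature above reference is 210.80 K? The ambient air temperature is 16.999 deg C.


Vr = Q_s * 1e12 / (rhoc * dT)
Vr = 1698.0 * 1e12 / (2412.5 * 210.80)
Vr = 3.3389e+09 m^3


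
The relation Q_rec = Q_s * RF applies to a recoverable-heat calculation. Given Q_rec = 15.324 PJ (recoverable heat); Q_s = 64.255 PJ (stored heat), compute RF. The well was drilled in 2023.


RF = Q_rec / Q_s
RF = 15.324 / 64.255
RF = 0.23849


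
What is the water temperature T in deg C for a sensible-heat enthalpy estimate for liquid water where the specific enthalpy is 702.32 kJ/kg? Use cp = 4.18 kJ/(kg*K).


T = h / cp
T = 702.32 / 4.18
T = 168.02 deg C


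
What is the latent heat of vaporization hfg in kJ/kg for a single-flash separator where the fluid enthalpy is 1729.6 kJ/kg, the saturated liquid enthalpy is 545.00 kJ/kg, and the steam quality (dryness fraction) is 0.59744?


hfg = (h - hf) / x
hfg = (1729.6 - 545.00) / 0.59744
hfg = 1982.8 kJ/kg


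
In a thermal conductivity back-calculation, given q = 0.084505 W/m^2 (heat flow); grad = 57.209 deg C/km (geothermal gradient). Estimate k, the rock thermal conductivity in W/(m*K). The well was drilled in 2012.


k = q / (grad / 1000)
k = 0.084505 / (57.209 / 1000)
k = 1.4771 W/(m*K)
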